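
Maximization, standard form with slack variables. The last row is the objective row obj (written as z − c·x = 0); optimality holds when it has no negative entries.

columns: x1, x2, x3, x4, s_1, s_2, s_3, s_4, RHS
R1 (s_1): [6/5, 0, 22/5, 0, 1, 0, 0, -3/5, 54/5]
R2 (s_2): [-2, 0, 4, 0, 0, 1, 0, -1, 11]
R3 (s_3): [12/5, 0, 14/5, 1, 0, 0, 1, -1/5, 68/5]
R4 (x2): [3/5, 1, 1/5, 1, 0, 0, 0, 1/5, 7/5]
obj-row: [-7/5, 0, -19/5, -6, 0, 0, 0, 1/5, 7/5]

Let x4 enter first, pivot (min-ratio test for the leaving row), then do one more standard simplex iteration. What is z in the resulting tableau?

Ratio test on column x4 — row 1: entry 0 ≤ 0; row 2: entry 0 ≤ 0; row 3: (68/5)/1 = 68/5; row 4: (7/5)/1 = 7/5. Minimum is 7/5 at row 4 (x2 leaves); pivot element 1.
Pivot on row 4; the obj-row RHS becomes 7/5 − (-6)·(7/5) = 49/5.
Next entering variable (most negative obj-row entry -13/5): x3.
Ratio test on column x3 — row 1: (54/5)/(22/5) = 27/11; row 2: 11/4 = 11/4; row 3: (61/5)/(13/5) = 61/13; row 4: (7/5)/(1/5) = 7. Minimum is 27/11 at row 1 (s_1 leaves); pivot element 22/5.
After the second pivot the obj-row RHS is 49/5 − (-13/5)·(27/11) = 178/11.

178/11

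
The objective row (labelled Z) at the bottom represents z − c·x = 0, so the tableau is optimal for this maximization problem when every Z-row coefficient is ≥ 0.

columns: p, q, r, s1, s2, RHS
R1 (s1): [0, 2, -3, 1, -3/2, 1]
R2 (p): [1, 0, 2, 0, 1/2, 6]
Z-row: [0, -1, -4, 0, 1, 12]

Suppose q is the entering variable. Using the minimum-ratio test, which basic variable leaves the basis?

Column q entries and ratios — s1: 1/2 = 1/2; p: 0 ≤ 0, skip.
Smallest ratio is 1/2 in the row of s1, so s1 leaves.

s1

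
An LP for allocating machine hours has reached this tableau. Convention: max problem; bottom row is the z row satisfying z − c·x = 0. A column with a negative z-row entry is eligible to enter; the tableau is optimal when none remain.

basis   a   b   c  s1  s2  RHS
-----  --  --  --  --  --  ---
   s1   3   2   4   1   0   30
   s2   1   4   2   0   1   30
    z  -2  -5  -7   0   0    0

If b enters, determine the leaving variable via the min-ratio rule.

Column b entries and ratios — s1: 30/2 = 15; s2: 30/4 = 15/2.
Smallest ratio is 15/2 in the row of s2, so s2 leaves.

s2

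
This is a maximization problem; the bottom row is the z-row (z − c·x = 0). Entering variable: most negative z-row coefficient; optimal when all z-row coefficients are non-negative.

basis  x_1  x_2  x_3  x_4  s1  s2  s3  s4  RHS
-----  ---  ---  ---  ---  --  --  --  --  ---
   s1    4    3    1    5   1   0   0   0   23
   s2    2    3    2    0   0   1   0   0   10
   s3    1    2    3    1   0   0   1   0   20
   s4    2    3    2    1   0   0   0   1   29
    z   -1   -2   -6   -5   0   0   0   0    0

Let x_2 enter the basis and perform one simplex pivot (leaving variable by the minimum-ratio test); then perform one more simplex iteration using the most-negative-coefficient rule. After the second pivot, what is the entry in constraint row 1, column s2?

-1/5

Ratio test on column x_2 — row 1: 23/3 = 23/3; row 2: 10/3 = 10/3; row 3: 20/2 = 10; row 4: 29/3 = 29/3. Minimum is 10/3 at row 2 (s2 leaves); pivot element 3.
Divide row 2 by 3; eliminate column x_2 from the other rows.
Second iteration: most negative z-row entry is -5 in column x_4, so x_4 enters.
Ratio test on column x_4 — row 1: 13/5 = 13/5; row 2: entry 0 ≤ 0; row 3: (40/3)/1 = 40/3; row 4: 19/1 = 19. Minimum is 13/5 at row 1 (s1 leaves); pivot element 5.
Divide row 1 by 5; eliminate column x_4 from the other rows.
After both pivots, the entry at constraint row 1, column s2 is -1/5.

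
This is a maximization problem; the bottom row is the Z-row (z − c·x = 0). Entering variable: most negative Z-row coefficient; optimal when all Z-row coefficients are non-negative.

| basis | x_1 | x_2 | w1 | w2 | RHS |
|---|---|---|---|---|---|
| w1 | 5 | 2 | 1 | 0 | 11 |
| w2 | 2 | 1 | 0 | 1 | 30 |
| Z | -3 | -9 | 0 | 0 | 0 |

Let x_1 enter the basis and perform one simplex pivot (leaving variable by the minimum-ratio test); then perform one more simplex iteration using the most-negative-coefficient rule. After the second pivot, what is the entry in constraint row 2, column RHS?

Ratio test on column x_1 — row 1: 11/5 = 11/5; row 2: 30/2 = 15. Minimum is 11/5 at row 1 (w1 leaves); pivot element 5.
Divide row 1 by 5; eliminate column x_1 from the other rows.
Second iteration: most negative Z-row entry is -39/5 in column x_2, so x_2 enters.
Ratio test on column x_2 — row 1: (11/5)/(2/5) = 11/2; row 2: (128/5)/(1/5) = 128. Minimum is 11/2 at row 1 (x_1 leaves); pivot element 2/5.
Divide row 1 by 2/5; eliminate column x_2 from the other rows.
After both pivots, the entry at constraint row 2, column RHS is 49/2.

49/2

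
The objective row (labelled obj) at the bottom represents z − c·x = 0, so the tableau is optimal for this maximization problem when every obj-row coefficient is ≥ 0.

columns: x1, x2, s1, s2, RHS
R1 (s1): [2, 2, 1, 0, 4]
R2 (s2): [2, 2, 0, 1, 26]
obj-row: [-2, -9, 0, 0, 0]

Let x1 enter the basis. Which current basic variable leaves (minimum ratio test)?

s1

Column x1 entries and ratios — s1: 4/2 = 2; s2: 26/2 = 13.
Smallest ratio is 2 in the row of s1, so s1 leaves.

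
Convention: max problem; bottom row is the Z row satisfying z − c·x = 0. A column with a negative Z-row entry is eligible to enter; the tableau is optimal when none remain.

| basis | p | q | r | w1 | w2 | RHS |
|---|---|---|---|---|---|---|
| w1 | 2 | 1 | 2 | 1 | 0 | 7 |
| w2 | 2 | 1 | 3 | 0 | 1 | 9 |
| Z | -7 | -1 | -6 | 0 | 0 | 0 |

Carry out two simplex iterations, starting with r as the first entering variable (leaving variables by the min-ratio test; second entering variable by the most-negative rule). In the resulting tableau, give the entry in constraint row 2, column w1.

Ratio test on column r — row 1: 7/2 = 7/2; row 2: 9/3 = 3. Minimum is 3 at row 2 (w2 leaves); pivot element 3.
Divide row 2 by 3; eliminate column r from the other rows.
Second iteration: most negative Z-row entry is -3 in column p, so p enters.
Ratio test on column p — row 1: 1/(2/3) = 3/2; row 2: 3/(2/3) = 9/2. Minimum is 3/2 at row 1 (w1 leaves); pivot element 2/3.
Divide row 1 by 2/3; eliminate column p from the other rows.
After both pivots, the entry at constraint row 2, column w1 is -1.

-1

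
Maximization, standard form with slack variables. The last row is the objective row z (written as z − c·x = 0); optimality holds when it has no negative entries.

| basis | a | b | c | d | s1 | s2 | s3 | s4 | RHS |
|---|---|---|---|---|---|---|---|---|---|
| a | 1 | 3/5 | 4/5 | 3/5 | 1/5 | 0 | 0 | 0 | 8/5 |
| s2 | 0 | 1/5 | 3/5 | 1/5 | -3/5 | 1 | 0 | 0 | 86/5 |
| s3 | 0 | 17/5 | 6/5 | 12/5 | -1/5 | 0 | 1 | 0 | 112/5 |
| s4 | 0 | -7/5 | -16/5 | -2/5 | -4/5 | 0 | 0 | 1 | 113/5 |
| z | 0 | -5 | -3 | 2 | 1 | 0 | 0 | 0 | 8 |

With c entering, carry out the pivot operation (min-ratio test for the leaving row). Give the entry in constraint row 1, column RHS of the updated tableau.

Ratio test on column c — row 1: (8/5)/(4/5) = 2; row 2: (86/5)/(3/5) = 86/3; row 3: (112/5)/(6/5) = 56/3; row 4: entry -16/5 ≤ 0. Minimum is 2 at row 1 (a leaves); pivot element 4/5.
Divide row 1 by 4/5; eliminate column c from the other rows.
In the new row 1, the RHS entry is the old entry divided by the pivot: (8/5)/(4/5) = 2.

2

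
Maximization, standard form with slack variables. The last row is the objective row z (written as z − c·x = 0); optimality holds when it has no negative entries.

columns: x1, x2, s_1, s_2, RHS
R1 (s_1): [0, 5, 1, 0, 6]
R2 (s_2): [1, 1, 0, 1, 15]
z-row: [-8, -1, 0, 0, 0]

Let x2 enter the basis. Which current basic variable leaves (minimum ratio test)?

s_1

Column x2 entries and ratios — s_1: 6/5 = 6/5; s_2: 15/1 = 15.
Smallest ratio is 6/5 in the row of s_1, so s_1 leaves.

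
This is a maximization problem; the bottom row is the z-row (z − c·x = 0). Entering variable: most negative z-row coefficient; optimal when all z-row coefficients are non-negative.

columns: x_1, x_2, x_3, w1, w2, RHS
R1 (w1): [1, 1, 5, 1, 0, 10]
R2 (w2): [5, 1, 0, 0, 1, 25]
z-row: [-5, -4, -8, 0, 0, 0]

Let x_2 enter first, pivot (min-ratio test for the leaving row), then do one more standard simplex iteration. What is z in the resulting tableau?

175/4

Ratio test on column x_2 — row 1: 10/1 = 10; row 2: 25/1 = 25. Minimum is 10 at row 1 (w1 leaves); pivot element 1.
Pivot on row 1; the z-row RHS becomes 0 − (-4)·10 = 40.
Next entering variable (most negative z-row entry -1): x_1.
Ratio test on column x_1 — row 1: 10/1 = 10; row 2: 15/4 = 15/4. Minimum is 15/4 at row 2 (w2 leaves); pivot element 4.
After the second pivot the z-row RHS is 40 − (-1)·(15/4) = 175/4.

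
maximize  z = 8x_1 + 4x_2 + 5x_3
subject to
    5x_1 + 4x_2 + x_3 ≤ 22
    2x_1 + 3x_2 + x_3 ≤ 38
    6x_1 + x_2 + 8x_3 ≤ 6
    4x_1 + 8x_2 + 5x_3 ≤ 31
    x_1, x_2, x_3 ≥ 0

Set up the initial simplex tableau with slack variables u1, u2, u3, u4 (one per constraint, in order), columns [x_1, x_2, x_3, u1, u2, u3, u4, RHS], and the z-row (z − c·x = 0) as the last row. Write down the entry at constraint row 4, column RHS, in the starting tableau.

The RHS of constraint 4 is b_4 = 31.

31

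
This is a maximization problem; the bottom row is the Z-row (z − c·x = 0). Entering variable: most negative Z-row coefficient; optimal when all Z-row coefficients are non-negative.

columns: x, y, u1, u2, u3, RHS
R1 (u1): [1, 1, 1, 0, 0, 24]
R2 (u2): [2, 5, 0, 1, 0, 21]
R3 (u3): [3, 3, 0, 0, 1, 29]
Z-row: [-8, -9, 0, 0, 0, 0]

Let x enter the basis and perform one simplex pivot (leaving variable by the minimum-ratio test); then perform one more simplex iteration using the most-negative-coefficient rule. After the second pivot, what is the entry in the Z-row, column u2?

Ratio test on column x — row 1: 24/1 = 24; row 2: 21/2 = 21/2; row 3: 29/3 = 29/3. Minimum is 29/3 at row 3 (u3 leaves); pivot element 3.
Divide row 3 by 3; eliminate column x from the other rows.
Second iteration: most negative Z-row entry is -1 in column y, so y enters.
Ratio test on column y — row 1: entry 0 ≤ 0; row 2: (5/3)/3 = 5/9; row 3: (29/3)/1 = 29/3. Minimum is 5/9 at row 2 (u2 leaves); pivot element 3.
Divide row 2 by 3; eliminate column y from the other rows.
After both pivots, the entry at the Z-row, column u2 is 1/3.

1/3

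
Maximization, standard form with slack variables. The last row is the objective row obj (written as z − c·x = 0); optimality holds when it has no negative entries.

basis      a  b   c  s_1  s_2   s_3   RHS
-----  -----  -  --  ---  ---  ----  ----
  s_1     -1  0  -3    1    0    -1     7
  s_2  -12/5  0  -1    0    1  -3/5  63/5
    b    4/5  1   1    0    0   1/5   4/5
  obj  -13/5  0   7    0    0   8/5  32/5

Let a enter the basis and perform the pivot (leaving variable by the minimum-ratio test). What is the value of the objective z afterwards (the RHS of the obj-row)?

9

Ratio test on column a — row 1: entry -1 ≤ 0; row 2: entry -12/5 ≤ 0; row 3: (4/5)/(4/5) = 1. Minimum is 1 at row 3 (b leaves); pivot element 4/5.
Pivot on row 3; the obj-row RHS becomes 32/5 − (-13/5)·1 = 9.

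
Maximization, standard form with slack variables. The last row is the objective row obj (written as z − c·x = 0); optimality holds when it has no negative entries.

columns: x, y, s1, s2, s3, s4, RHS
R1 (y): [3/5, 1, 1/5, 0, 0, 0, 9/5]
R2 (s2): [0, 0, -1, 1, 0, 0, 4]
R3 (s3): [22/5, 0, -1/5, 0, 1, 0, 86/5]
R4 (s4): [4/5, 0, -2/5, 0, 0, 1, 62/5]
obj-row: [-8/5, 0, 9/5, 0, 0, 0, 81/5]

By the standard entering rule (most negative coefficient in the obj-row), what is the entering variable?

Negative obj-row entries: x: -8/5.
The most negative is -8/5 in column x, so x enters.

x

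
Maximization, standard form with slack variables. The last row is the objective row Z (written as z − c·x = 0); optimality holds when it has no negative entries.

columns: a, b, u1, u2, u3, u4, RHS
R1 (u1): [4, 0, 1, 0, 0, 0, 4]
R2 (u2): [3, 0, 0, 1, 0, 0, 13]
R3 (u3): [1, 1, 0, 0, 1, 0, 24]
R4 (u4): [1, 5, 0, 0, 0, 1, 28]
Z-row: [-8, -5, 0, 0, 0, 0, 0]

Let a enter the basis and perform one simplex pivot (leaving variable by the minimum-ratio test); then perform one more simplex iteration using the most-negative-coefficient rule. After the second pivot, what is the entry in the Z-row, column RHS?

35

Ratio test on column a — row 1: 4/4 = 1; row 2: 13/3 = 13/3; row 3: 24/1 = 24; row 4: 28/1 = 28. Minimum is 1 at row 1 (u1 leaves); pivot element 4.
Divide row 1 by 4; eliminate column a from the other rows.
Second iteration: most negative Z-row entry is -5 in column b, so b enters.
Ratio test on column b — row 1: entry 0 ≤ 0; row 2: entry 0 ≤ 0; row 3: 23/1 = 23; row 4: 27/5 = 27/5. Minimum is 27/5 at row 4 (u4 leaves); pivot element 5.
Divide row 4 by 5; eliminate column b from the other rows.
After both pivots, the entry at the Z-row, column RHS is 35.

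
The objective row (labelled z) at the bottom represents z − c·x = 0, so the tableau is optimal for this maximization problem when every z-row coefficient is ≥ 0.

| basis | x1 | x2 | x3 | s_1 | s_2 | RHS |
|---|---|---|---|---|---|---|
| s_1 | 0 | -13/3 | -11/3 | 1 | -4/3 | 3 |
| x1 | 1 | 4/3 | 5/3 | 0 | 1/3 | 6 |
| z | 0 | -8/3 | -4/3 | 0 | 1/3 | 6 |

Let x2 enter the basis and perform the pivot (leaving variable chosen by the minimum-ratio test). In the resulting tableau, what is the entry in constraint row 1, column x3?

Ratio test on column x2 — row 1: entry -13/3 ≤ 0; row 2: 6/(4/3) = 9/2. Minimum is 9/2 at row 2 (x1 leaves); pivot element 4/3.
Divide row 2 by 4/3; eliminate column x2 from the other rows.
Row 1 update in column x3: -11/3 − (-13/3)·(5/4) = 7/4.

7/4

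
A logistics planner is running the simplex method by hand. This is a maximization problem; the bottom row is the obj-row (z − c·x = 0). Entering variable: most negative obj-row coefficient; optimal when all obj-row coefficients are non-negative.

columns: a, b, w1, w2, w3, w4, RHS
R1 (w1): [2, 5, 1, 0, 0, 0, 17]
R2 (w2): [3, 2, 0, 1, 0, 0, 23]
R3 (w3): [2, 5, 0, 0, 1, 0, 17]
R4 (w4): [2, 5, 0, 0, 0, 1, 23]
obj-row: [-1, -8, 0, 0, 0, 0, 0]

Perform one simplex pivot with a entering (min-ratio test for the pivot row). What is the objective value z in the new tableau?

23/3

Ratio test on column a — row 1: 17/2 = 17/2; row 2: 23/3 = 23/3; row 3: 17/2 = 17/2; row 4: 23/2 = 23/2. Minimum is 23/3 at row 2 (w2 leaves); pivot element 3.
Pivot on row 2; the obj-row RHS becomes 0 − (-1)·(23/3) = 23/3.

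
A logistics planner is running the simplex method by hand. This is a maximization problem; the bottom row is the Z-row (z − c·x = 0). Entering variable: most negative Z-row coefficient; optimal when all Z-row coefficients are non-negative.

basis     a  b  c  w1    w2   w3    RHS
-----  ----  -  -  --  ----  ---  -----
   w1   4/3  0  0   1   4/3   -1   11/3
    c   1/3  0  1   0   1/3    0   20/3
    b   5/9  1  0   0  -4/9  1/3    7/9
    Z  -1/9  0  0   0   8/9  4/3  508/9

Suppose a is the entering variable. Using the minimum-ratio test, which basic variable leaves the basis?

Column a entries and ratios — w1: (11/3)/(4/3) = 11/4; c: (20/3)/(1/3) = 20; b: (7/9)/(5/9) = 7/5.
Smallest ratio is 7/5 in the row of b, so b leaves.

b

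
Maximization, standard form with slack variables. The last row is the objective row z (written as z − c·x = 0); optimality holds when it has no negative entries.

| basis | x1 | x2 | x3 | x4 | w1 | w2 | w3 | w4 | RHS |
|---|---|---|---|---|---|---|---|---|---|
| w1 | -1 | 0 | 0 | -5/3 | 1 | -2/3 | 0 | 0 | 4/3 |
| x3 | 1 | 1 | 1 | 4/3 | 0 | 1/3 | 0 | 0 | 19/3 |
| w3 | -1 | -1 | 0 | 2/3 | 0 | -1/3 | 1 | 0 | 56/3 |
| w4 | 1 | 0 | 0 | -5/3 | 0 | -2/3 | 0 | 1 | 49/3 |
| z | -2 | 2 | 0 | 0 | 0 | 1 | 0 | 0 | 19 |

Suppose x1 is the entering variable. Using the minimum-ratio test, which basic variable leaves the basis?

x3

Column x1 entries and ratios — w1: -1 ≤ 0, skip; x3: (19/3)/1 = 19/3; w3: -1 ≤ 0, skip; w4: (49/3)/1 = 49/3.
Smallest ratio is 19/3 in the row of x3, so x3 leaves.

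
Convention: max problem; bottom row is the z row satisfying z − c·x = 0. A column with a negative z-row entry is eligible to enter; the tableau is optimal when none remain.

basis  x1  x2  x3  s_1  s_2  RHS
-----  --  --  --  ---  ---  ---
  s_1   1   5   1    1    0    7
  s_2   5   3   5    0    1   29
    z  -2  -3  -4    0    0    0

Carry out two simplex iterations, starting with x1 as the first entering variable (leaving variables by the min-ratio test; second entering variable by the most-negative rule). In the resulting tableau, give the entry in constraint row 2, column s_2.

Ratio test on column x1 — row 1: 7/1 = 7; row 2: 29/5 = 29/5. Minimum is 29/5 at row 2 (s_2 leaves); pivot element 5.
Divide row 2 by 5; eliminate column x1 from the other rows.
Second iteration: most negative z-row entry is -2 in column x3, so x3 enters.
Ratio test on column x3 — row 1: entry 0 ≤ 0; row 2: (29/5)/1 = 29/5. Minimum is 29/5 at row 2 (x1 leaves); pivot element 1.
Divide row 2 by 1; eliminate column x3 from the other rows.
After both pivots, the entry at constraint row 2, column s_2 is 1/5.

1/5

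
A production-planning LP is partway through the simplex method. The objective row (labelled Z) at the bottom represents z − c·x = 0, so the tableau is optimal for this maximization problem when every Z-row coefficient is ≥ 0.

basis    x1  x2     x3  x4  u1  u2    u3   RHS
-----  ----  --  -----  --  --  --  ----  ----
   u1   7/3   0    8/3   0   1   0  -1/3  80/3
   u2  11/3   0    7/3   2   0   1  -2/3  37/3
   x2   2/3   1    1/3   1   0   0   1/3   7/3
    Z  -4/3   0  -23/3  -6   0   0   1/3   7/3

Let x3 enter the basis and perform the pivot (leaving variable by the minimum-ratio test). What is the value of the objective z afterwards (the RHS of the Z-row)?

300/7

Ratio test on column x3 — row 1: (80/3)/(8/3) = 10; row 2: (37/3)/(7/3) = 37/7; row 3: (7/3)/(1/3) = 7. Minimum is 37/7 at row 2 (u2 leaves); pivot element 7/3.
Pivot on row 2; the Z-row RHS becomes 7/3 − (-23/3)·(37/7) = 300/7.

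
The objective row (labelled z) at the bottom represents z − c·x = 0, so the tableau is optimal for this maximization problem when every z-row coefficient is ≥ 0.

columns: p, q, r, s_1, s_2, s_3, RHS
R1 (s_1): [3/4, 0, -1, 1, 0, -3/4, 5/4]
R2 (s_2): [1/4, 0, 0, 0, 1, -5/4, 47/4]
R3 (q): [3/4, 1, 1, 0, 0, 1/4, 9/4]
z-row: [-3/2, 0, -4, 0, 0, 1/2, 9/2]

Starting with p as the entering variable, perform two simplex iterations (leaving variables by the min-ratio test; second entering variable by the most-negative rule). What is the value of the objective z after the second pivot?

Ratio test on column p — row 1: (5/4)/(3/4) = 5/3; row 2: (47/4)/(1/4) = 47; row 3: (9/4)/(3/4) = 3. Minimum is 5/3 at row 1 (s_1 leaves); pivot element 3/4.
Pivot on row 1; the z-row RHS becomes 9/2 − (-3/2)·(5/3) = 7.
Next entering variable (most negative z-row entry -6): r.
Ratio test on column r — row 1: entry -4/3 ≤ 0; row 2: (34/3)/(1/3) = 34; row 3: 1/2 = 1/2. Minimum is 1/2 at row 3 (q leaves); pivot element 2.
After the second pivot the z-row RHS is 7 − (-6)·(1/2) = 10.

10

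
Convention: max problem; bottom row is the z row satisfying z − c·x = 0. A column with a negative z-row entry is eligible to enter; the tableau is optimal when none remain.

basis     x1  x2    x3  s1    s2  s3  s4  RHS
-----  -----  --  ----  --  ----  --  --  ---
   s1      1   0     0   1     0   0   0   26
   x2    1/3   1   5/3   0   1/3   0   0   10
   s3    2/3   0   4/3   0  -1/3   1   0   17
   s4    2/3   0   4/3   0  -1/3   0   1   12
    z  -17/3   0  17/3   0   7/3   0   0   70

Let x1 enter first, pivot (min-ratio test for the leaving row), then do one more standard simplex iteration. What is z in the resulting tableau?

176

Ratio test on column x1 — row 1: 26/1 = 26; row 2: 10/(1/3) = 30; row 3: 17/(2/3) = 51/2; row 4: 12/(2/3) = 18. Minimum is 18 at row 4 (s4 leaves); pivot element 2/3.
Pivot on row 4; the z-row RHS becomes 70 − (-17/3)·18 = 172.
Next entering variable (most negative z-row entry -1/2): s2.
Ratio test on column s2 — row 1: 8/(1/2) = 16; row 2: 4/(1/2) = 8; row 3: entry 0 ≤ 0; row 4: entry -1/2 ≤ 0. Minimum is 8 at row 2 (x2 leaves); pivot element 1/2.
After the second pivot the z-row RHS is 172 − (-1/2)·8 = 176.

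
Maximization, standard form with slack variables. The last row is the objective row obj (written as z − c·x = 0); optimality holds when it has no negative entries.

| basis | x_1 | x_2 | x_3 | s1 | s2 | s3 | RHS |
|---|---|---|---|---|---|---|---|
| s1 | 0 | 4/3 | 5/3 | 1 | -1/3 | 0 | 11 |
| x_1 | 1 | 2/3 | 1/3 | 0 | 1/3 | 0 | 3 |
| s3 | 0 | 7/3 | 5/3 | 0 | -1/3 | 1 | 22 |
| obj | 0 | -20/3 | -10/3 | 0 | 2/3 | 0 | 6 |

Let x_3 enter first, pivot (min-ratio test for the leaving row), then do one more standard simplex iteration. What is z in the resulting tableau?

36

Ratio test on column x_3 — row 1: 11/(5/3) = 33/5; row 2: 3/(1/3) = 9; row 3: 22/(5/3) = 66/5. Minimum is 33/5 at row 1 (s1 leaves); pivot element 5/3.
Pivot on row 1; the obj-row RHS becomes 6 − (-10/3)·(33/5) = 28.
Next entering variable (most negative obj-row entry -4): x_2.
Ratio test on column x_2 — row 1: (33/5)/(4/5) = 33/4; row 2: (4/5)/(2/5) = 2; row 3: 11/1 = 11. Minimum is 2 at row 2 (x_1 leaves); pivot element 2/5.
After the second pivot the obj-row RHS is 28 − (-4)·2 = 36.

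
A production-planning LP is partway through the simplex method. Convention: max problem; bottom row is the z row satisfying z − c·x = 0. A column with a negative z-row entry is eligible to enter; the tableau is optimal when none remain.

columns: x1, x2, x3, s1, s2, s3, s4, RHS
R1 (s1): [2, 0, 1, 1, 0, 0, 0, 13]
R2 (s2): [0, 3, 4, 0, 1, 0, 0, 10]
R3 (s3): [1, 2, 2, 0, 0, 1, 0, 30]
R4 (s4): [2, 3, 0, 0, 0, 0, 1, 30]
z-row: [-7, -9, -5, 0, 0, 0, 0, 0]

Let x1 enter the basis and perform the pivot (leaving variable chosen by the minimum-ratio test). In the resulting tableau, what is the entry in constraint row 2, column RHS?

10

Ratio test on column x1 — row 1: 13/2 = 13/2; row 2: entry 0 ≤ 0; row 3: 30/1 = 30; row 4: 30/2 = 15. Minimum is 13/2 at row 1 (s1 leaves); pivot element 2.
Divide row 1 by 2; eliminate column x1 from the other rows.
Row 2 update in column RHS: 10 − 0·(13/2) = 10.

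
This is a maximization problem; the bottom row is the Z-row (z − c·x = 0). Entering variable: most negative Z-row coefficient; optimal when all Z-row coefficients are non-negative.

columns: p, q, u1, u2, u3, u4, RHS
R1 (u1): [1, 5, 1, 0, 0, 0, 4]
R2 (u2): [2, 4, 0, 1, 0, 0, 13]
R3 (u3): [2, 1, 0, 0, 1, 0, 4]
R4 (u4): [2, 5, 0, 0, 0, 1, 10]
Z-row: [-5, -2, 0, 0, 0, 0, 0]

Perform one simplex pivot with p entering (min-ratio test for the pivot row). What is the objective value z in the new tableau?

Ratio test on column p — row 1: 4/1 = 4; row 2: 13/2 = 13/2; row 3: 4/2 = 2; row 4: 10/2 = 5. Minimum is 2 at row 3 (u3 leaves); pivot element 2.
Pivot on row 3; the Z-row RHS becomes 0 − (-5)·2 = 10.

10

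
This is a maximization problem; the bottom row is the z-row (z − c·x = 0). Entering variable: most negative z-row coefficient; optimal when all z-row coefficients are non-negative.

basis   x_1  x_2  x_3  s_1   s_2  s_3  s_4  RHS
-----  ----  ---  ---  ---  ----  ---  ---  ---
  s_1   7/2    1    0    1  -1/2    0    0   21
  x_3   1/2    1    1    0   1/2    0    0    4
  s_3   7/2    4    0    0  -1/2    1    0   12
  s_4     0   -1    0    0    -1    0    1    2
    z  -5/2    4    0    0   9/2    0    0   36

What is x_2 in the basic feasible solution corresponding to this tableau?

0

x_2 is not in the basis, so in the current basic feasible solution x_2 = 0.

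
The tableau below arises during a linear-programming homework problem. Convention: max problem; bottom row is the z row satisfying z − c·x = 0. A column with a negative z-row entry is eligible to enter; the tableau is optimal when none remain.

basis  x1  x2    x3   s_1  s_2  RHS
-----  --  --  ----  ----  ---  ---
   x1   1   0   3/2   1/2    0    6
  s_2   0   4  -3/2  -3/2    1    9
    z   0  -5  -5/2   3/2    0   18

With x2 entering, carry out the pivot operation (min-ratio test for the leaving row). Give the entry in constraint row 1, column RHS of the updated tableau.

Ratio test on column x2 — row 1: entry 0 ≤ 0; row 2: 9/4 = 9/4. Minimum is 9/4 at row 2 (s_2 leaves); pivot element 4.
Divide row 2 by 4; eliminate column x2 from the other rows.
Row 1 update in column RHS: 6 − 0·(9/4) = 6.

6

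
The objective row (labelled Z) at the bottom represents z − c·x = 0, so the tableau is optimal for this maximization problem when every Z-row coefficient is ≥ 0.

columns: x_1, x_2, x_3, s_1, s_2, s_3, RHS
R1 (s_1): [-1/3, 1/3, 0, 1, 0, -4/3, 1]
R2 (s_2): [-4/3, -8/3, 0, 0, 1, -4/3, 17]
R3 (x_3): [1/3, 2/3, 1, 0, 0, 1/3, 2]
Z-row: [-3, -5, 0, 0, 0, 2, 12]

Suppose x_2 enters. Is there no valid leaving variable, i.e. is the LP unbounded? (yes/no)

no

Column x_2 has positive entries in row(s) 1, 3, so the ratio test bounds it — not unbounded.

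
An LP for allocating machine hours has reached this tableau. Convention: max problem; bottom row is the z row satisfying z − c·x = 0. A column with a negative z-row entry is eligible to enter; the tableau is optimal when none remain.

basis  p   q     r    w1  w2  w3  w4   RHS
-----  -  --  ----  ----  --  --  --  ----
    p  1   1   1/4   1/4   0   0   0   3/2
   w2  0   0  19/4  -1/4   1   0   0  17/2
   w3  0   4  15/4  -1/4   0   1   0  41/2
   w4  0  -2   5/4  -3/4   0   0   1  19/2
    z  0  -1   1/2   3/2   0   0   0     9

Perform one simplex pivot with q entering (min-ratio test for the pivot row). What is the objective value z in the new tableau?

21/2

Ratio test on column q — row 1: (3/2)/1 = 3/2; row 2: entry 0 ≤ 0; row 3: (41/2)/4 = 41/8; row 4: entry -2 ≤ 0. Minimum is 3/2 at row 1 (p leaves); pivot element 1.
Pivot on row 1; the z-row RHS becomes 9 − (-1)·(3/2) = 21/2.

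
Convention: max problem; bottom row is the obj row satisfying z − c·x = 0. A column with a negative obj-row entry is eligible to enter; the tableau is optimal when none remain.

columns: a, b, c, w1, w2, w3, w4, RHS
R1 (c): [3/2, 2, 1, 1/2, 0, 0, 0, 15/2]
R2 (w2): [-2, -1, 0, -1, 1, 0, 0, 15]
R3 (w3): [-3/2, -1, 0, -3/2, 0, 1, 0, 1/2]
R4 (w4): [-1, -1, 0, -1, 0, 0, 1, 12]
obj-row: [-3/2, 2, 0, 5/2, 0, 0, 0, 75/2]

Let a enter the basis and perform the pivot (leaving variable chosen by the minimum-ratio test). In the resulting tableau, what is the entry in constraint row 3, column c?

1

Ratio test on column a — row 1: (15/2)/(3/2) = 5; row 2: entry -2 ≤ 0; row 3: entry -3/2 ≤ 0; row 4: entry -1 ≤ 0. Minimum is 5 at row 1 (c leaves); pivot element 3/2.
Divide row 1 by 3/2; eliminate column a from the other rows.
Row 3 update in column c: 0 − (-3/2)·(2/3) = 1.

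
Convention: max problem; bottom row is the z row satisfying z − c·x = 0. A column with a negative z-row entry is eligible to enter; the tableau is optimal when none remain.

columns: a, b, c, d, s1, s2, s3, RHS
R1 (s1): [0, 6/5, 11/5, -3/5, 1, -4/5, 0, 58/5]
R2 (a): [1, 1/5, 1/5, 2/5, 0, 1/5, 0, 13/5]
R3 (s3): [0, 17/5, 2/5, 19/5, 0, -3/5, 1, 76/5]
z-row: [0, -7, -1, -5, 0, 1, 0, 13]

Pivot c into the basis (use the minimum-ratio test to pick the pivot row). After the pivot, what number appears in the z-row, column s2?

Ratio test on column c — row 1: (58/5)/(11/5) = 58/11; row 2: (13/5)/(1/5) = 13; row 3: (76/5)/(2/5) = 38. Minimum is 58/11 at row 1 (s1 leaves); pivot element 11/5.
Divide row 1 by 11/5; eliminate column c from the other rows.
z-row update in column s2: 1 − (-1)·(-4/11) = 7/11.

7/11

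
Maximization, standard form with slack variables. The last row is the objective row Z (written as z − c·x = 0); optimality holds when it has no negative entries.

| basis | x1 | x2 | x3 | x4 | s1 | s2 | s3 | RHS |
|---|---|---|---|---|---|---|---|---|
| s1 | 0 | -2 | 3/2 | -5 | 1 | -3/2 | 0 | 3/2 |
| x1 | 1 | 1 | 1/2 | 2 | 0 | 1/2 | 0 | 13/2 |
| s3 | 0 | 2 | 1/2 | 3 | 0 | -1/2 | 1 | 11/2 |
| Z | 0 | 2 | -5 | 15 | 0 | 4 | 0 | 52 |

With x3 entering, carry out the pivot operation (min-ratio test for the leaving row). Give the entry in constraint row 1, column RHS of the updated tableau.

Ratio test on column x3 — row 1: (3/2)/(3/2) = 1; row 2: (13/2)/(1/2) = 13; row 3: (11/2)/(1/2) = 11. Minimum is 1 at row 1 (s1 leaves); pivot element 3/2.
Divide row 1 by 3/2; eliminate column x3 from the other rows.
In the new row 1, the RHS entry is the old entry divided by the pivot: (3/2)/(3/2) = 1.

1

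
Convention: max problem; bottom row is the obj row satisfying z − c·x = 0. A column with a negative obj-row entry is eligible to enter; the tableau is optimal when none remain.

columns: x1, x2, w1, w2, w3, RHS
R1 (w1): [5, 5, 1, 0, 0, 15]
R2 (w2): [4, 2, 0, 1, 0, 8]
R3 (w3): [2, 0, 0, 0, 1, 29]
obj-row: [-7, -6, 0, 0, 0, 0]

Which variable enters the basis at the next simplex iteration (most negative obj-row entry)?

x1

Negative obj-row entries: x1: -7, x2: -6.
The most negative is -7 in column x1, so x1 enters.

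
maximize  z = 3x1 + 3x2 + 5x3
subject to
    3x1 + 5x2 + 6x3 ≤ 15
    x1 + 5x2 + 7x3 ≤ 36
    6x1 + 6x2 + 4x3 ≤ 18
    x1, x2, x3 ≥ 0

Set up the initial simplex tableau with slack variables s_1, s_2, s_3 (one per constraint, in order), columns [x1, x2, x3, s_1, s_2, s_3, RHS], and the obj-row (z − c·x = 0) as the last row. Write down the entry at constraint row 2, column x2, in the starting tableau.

Constraint 2 has coefficient 5 on x2.

5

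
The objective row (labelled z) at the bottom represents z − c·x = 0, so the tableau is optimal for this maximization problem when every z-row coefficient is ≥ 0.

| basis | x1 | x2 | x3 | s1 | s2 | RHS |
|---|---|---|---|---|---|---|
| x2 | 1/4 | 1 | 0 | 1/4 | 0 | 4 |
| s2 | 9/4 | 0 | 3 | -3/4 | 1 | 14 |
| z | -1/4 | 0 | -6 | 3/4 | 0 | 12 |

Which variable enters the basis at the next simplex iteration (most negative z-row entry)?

Negative z-row entries: x1: -1/4, x3: -6.
The most negative is -6 in column x3, so x3 enters.

x3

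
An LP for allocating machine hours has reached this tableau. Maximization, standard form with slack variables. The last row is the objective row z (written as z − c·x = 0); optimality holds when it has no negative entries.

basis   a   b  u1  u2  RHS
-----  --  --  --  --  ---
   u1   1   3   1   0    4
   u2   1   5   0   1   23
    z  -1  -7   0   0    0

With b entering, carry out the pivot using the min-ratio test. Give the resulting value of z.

Ratio test on column b — row 1: 4/3 = 4/3; row 2: 23/5 = 23/5. Minimum is 4/3 at row 1 (u1 leaves); pivot element 3.
Pivot on row 1; the z-row RHS becomes 0 − (-7)·(4/3) = 28/3.

28/3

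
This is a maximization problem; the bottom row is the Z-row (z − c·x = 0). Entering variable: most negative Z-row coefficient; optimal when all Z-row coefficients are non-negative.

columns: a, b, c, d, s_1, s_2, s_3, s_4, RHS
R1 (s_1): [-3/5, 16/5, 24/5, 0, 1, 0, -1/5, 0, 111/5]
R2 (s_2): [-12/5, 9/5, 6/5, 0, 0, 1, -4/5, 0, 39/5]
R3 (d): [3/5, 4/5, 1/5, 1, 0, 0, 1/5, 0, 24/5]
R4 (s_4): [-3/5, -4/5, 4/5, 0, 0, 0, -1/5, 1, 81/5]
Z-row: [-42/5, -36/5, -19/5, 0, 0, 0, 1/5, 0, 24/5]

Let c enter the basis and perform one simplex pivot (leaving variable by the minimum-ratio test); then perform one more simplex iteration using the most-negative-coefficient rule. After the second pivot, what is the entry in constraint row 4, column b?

-4/5

Ratio test on column c — row 1: (111/5)/(24/5) = 37/8; row 2: (39/5)/(6/5) = 13/2; row 3: (24/5)/(1/5) = 24; row 4: (81/5)/(4/5) = 81/4. Minimum is 37/8 at row 1 (s_1 leaves); pivot element 24/5.
Divide row 1 by 24/5; eliminate column c from the other rows.
Second iteration: most negative Z-row entry is -71/8 in column a, so a enters.
Ratio test on column a — row 1: entry -1/8 ≤ 0; row 2: entry -9/4 ≤ 0; row 3: (31/8)/(5/8) = 31/5; row 4: entry -1/2 ≤ 0. Minimum is 31/5 at row 3 (d leaves); pivot element 5/8.
Divide row 3 by 5/8; eliminate column a from the other rows.
After both pivots, the entry at constraint row 4, column b is -4/5.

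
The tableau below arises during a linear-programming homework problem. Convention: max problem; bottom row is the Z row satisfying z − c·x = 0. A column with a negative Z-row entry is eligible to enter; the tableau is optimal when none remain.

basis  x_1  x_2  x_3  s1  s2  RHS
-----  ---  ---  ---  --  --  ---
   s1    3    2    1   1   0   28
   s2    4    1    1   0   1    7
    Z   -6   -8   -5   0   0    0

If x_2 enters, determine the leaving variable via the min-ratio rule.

Column x_2 entries and ratios — s1: 28/2 = 14; s2: 7/1 = 7.
Smallest ratio is 7 in the row of s2, so s2 leaves.

s2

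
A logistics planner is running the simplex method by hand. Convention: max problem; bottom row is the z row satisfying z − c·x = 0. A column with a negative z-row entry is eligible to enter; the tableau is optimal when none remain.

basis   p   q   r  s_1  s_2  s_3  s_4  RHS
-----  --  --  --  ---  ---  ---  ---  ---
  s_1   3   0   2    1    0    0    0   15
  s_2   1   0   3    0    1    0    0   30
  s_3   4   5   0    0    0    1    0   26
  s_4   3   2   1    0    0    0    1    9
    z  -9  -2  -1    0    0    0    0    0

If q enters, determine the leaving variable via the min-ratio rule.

Column q entries and ratios — s_1: 0 ≤ 0, skip; s_2: 0 ≤ 0, skip; s_3: 26/5 = 26/5; s_4: 9/2 = 9/2.
Smallest ratio is 9/2 in the row of s_4, so s_4 leaves.

s_4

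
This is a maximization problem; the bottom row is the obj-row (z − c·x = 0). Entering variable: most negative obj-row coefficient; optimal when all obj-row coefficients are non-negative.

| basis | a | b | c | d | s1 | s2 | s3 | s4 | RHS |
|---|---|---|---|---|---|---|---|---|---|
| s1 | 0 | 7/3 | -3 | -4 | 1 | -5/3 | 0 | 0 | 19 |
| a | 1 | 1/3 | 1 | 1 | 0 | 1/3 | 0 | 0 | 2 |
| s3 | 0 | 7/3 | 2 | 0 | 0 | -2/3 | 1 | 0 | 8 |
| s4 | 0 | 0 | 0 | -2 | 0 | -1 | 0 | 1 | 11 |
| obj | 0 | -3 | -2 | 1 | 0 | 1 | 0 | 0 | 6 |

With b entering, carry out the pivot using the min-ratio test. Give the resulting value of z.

114/7

Ratio test on column b — row 1: 19/(7/3) = 57/7; row 2: 2/(1/3) = 6; row 3: 8/(7/3) = 24/7; row 4: entry 0 ≤ 0. Minimum is 24/7 at row 3 (s3 leaves); pivot element 7/3.
Pivot on row 3; the obj-row RHS becomes 6 − (-3)·(24/7) = 114/7.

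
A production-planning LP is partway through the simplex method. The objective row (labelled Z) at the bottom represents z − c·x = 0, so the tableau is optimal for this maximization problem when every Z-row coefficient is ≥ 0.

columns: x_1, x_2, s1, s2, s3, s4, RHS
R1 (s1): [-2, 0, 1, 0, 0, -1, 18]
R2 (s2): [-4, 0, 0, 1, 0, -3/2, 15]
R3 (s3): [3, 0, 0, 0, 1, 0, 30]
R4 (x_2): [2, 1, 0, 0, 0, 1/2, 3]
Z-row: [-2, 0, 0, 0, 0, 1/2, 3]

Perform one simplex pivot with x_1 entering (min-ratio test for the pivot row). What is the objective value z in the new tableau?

Ratio test on column x_1 — row 1: entry -2 ≤ 0; row 2: entry -4 ≤ 0; row 3: 30/3 = 10; row 4: 3/2 = 3/2. Minimum is 3/2 at row 4 (x_2 leaves); pivot element 2.
Pivot on row 4; the Z-row RHS becomes 3 − (-2)·(3/2) = 6.

6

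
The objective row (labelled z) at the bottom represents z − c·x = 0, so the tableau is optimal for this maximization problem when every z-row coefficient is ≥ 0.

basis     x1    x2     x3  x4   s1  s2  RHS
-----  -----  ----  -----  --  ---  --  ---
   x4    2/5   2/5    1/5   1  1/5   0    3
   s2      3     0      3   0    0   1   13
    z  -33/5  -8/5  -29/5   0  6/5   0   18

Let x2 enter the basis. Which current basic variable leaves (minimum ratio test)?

x4

Column x2 entries and ratios — x4: 3/(2/5) = 15/2; s2: 0 ≤ 0, skip.
Smallest ratio is 15/2 in the row of x4, so x4 leaves.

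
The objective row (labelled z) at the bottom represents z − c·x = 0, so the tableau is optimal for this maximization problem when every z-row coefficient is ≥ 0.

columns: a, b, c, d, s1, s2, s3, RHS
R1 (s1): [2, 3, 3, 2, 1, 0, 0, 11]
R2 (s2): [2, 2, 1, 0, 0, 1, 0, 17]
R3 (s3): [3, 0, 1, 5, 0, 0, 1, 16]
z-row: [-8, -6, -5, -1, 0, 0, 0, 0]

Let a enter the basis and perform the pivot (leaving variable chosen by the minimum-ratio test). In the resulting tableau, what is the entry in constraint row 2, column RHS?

19/3

Ratio test on column a — row 1: 11/2 = 11/2; row 2: 17/2 = 17/2; row 3: 16/3 = 16/3. Minimum is 16/3 at row 3 (s3 leaves); pivot element 3.
Divide row 3 by 3; eliminate column a from the other rows.
Row 2 update in column RHS: 17 − 2·(16/3) = 19/3.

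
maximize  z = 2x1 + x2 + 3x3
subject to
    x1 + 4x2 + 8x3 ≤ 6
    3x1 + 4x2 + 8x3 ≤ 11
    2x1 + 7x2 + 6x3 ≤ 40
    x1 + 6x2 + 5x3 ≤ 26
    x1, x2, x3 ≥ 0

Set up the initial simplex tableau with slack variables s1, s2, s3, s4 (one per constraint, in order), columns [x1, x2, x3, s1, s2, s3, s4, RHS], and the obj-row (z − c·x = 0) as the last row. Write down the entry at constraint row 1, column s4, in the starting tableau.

0

Slack s4 belongs to constraint 4; its column is the unit vector e_4, so the entry in row 1 is 0.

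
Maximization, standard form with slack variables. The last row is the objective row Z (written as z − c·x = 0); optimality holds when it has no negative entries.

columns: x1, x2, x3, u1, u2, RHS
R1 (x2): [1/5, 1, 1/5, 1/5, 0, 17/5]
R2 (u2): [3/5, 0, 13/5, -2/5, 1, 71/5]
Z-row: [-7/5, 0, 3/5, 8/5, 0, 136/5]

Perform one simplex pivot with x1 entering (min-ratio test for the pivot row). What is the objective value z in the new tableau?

Ratio test on column x1 — row 1: (17/5)/(1/5) = 17; row 2: (71/5)/(3/5) = 71/3. Minimum is 17 at row 1 (x2 leaves); pivot element 1/5.
Pivot on row 1; the Z-row RHS becomes 136/5 − (-7/5)·17 = 51.

51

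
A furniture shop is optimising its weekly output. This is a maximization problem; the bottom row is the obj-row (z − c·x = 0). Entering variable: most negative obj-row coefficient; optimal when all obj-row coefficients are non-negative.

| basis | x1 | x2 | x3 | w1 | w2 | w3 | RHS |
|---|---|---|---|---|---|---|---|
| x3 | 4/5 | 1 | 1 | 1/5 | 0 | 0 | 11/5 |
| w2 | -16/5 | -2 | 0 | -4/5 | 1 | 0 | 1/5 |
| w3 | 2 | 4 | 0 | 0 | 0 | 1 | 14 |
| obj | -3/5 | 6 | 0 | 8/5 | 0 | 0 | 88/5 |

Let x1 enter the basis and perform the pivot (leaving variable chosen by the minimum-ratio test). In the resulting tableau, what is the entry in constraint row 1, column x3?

5/4

Ratio test on column x1 — row 1: (11/5)/(4/5) = 11/4; row 2: entry -16/5 ≤ 0; row 3: 14/2 = 7. Minimum is 11/4 at row 1 (x3 leaves); pivot element 4/5.
Divide row 1 by 4/5; eliminate column x1 from the other rows.
In the new row 1, the x3 entry is the old entry divided by the pivot: 1/(4/5) = 5/4.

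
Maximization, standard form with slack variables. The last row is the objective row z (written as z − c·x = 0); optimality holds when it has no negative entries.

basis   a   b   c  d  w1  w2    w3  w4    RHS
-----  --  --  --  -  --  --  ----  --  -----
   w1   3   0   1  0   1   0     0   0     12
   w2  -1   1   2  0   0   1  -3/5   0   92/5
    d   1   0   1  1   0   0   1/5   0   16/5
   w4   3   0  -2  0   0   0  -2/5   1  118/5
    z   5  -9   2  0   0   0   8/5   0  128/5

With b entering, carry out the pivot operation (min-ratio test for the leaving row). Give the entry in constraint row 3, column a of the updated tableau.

1

Ratio test on column b — row 1: entry 0 ≤ 0; row 2: (92/5)/1 = 92/5; row 3: entry 0 ≤ 0; row 4: entry 0 ≤ 0. Minimum is 92/5 at row 2 (w2 leaves); pivot element 1.
Divide row 2 by 1; eliminate column b from the other rows.
Row 3 update in column a: 1 − 0·(-1) = 1.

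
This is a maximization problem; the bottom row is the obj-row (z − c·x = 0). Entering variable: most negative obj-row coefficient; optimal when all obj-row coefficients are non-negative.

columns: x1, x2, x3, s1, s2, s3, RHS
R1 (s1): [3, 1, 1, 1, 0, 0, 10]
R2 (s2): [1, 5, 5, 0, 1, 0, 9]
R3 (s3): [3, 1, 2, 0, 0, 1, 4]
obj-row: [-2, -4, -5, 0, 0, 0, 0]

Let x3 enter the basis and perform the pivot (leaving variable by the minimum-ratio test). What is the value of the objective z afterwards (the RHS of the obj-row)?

9

Ratio test on column x3 — row 1: 10/1 = 10; row 2: 9/5 = 9/5; row 3: 4/2 = 2. Minimum is 9/5 at row 2 (s2 leaves); pivot element 5.
Pivot on row 2; the obj-row RHS becomes 0 − (-5)·(9/5) = 9.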